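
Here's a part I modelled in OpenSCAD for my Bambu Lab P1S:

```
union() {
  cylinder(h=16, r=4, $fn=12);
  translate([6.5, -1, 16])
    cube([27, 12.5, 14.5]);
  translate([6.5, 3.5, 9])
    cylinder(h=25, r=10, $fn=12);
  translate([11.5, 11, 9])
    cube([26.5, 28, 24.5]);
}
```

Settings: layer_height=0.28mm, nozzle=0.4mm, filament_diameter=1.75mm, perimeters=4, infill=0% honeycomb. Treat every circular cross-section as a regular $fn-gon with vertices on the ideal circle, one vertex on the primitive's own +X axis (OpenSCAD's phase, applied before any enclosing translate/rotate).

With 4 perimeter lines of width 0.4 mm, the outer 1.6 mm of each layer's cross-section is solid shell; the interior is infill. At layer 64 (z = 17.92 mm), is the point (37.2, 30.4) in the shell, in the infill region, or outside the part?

At z = 17.92 mm: the cylinder is absent (z outside [0, 16]); the 27×12.5 cube at (6.5, -1) contributes its full rectangle; the cylinder at (6.5, 3.5): section is a regular 12-gon, circumradius r=10; the 26.5×28 cube at (11.5, 11) contributes its full rectangle; Taking the union: the regions partially overlap (shared area 121.64 mm²), so overlapping operands fuse into one piece — 1 connected region. Overall, the cross-section is a single solid region. The nearest boundary edge runs (38.00, 39.00)→(38.00, 11.00); distance from the point to it = 0.80 mm. The point is inside the cross-section, 0.80 mm from the nearest boundary — within the 1.6 mm shell band (4 × 0.4).

shell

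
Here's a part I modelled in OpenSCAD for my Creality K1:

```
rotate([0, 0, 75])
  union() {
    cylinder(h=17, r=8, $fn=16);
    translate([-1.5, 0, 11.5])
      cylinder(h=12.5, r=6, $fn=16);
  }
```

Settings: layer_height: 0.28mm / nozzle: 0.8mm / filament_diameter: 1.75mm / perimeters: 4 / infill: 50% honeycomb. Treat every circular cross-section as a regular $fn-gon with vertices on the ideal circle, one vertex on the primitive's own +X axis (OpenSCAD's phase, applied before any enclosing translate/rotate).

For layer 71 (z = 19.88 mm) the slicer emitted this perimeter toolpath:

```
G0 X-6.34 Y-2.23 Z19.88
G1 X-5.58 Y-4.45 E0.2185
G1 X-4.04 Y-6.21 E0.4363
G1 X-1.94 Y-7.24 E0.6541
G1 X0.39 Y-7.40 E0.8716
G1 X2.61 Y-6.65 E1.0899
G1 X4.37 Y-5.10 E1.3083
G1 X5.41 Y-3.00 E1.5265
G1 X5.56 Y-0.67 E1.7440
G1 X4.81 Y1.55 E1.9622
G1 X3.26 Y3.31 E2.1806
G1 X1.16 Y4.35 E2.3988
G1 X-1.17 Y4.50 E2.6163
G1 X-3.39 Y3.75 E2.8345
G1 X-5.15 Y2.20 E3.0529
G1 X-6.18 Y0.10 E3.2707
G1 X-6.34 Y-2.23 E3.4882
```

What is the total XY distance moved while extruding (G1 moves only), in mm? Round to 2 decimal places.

Sum the Euclidean lengths of each G1 segment: total = 37.46 mm.

37.46 mm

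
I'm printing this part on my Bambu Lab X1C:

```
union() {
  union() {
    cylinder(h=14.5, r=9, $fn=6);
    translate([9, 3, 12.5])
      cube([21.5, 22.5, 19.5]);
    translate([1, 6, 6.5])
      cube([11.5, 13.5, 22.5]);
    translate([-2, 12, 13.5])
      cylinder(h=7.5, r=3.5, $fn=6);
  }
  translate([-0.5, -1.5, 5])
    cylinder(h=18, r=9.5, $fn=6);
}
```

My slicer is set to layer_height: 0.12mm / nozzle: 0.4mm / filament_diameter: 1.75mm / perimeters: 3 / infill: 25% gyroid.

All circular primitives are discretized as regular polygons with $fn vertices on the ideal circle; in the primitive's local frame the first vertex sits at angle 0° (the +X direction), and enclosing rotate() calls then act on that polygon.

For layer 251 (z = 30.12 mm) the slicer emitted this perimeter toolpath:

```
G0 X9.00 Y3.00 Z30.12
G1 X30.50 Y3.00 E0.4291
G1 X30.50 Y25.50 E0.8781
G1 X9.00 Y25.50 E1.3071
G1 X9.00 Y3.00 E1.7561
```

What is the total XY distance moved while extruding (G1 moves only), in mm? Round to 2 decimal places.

88.00 mm

Sum the Euclidean lengths of each G1 segment: total = 88.00 mm.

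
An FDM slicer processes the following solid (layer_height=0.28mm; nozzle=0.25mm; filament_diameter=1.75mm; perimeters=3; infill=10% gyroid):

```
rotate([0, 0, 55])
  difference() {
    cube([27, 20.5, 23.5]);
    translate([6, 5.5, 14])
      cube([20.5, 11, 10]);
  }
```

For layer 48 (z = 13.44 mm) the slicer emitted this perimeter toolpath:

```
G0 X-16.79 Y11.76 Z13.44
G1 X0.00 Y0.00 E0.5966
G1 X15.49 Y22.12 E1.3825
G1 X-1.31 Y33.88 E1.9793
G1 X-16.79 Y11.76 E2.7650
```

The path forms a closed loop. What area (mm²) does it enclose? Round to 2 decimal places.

553.61 mm²

Apply the shoelace formula to the sequence of (X, Y) vertices; enclosed area = 553.61 mm².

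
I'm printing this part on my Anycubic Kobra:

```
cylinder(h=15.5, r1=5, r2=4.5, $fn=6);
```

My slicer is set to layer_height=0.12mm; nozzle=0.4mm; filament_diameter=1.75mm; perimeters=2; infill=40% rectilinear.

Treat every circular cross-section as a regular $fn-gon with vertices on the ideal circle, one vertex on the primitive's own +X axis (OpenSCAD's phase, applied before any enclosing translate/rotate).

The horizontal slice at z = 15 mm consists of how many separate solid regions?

1

At z = 15 mm: the cone contributes a regular 6-gon of circumradius 4.516 (interpolated between r1=5 and r2=4.5 at t=0.968). The result has 1 disconnected region.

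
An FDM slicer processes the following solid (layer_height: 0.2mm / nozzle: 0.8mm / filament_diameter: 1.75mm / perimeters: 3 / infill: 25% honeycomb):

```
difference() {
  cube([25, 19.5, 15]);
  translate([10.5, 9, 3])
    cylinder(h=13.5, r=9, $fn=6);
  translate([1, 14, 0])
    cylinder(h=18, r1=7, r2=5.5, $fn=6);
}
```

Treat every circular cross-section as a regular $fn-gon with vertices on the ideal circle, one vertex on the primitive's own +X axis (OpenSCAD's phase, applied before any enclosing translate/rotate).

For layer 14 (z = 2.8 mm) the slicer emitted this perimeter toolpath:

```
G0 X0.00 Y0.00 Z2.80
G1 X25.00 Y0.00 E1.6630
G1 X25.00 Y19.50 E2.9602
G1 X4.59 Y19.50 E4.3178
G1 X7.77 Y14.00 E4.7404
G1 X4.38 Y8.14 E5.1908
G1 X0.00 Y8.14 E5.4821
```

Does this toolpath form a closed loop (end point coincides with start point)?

Start point (G0): (0.00, 0.00). End point (last G1): the path does not return to the start — open.

no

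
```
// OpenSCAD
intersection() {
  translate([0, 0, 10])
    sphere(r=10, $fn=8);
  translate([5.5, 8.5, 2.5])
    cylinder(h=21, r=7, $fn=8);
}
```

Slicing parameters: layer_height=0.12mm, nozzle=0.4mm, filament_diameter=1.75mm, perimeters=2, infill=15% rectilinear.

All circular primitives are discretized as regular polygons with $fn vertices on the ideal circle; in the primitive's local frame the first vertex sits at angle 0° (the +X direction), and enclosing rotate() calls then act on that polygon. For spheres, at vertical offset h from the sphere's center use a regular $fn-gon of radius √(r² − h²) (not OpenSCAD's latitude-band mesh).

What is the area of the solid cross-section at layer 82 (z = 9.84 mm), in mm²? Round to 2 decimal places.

At z = 9.84 mm: the r=10 sphere contributes a regular 8-gon of circumradius √(10²−0.16²) = 9.999 (area = (8/2)·9.999²·sin(360°/8) = 282.77 mm²); the cylinder at (5.5, 8.5): section is a regular 8-gon, circumradius r=7 (area = (8/2)·7.000²·sin(360°/8) = 138.59 mm²); After intersecting: the r=7 cylinder at (5.5, 8.5) partially overlaps the r=10 sphere; clipping to the common part keeps 51.24 mm² — area = 51.24 mm². Overall, the cross-section is a single solid region. Net area = 51.24 mm².

51.24 mm²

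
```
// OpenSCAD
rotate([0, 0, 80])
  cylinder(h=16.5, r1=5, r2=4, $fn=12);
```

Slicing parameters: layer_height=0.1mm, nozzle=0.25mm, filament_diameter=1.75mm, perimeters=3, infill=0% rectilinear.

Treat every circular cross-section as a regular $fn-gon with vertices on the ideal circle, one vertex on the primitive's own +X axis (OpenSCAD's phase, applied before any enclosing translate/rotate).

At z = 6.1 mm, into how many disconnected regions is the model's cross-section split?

1

At z = 6.1 mm: the cone contributes a regular 12-gon of circumradius 4.630 (interpolated between r1=5 and r2=4 at t=0.370); (rotated 80° about Z; rotation is an isometry so areas/perimeters/island counts are preserved). The result has 1 disconnected region.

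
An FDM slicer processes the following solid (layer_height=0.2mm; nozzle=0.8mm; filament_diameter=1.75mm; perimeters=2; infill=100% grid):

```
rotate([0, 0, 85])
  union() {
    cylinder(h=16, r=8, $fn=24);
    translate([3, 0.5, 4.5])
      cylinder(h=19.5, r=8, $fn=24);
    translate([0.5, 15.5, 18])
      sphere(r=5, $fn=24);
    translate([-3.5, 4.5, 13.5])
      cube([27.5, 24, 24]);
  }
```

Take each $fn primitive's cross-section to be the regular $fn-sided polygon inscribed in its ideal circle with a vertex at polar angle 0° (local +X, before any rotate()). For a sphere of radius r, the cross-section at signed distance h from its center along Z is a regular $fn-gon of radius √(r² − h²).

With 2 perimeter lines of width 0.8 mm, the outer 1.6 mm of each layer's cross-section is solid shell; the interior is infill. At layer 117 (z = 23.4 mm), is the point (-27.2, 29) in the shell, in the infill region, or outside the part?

At z = 23.4 mm: the cylinder is absent (z outside [0, 16]); the cylinder at (3, 0.5): section is a regular 24-gon, circumradius r=8; the sphere at (0.5, 15.5) does not reach this height (|z−center|=5.400 > r=5); the cube at (-3.5, 4.5) (footprint 27.5×24) is included at this height; Merging all regions: the regions partially overlap (shared area 38.43 mm²), so overlapping operands fuse into one piece — 1 connected region; (rotated 85° about Z; rotation is an isometry so areas/perimeters/island counts are preserved). Overall, the cross-section is a single solid region. Undo the 85° rotation: the query point maps to (26.519, 29.624) in the un-rotated model frame. The nearest boundary edge runs (-3.50, 28.50)→(24.00, 28.50); distance from the point to it = 2.76 mm. The point is not inside any of the regions above, so it lies outside the cross-section (2.76 mm from the nearest boundary).

outside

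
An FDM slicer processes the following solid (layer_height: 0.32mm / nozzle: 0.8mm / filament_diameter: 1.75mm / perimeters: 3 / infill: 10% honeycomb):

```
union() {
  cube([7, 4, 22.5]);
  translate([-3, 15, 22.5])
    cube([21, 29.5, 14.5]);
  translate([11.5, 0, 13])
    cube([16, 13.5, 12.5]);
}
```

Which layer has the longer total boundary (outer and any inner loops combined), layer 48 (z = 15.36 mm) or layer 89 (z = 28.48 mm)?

layer 89 (z = 28.48 mm)

Layer 48 (z = 15.36): the cube (footprint 7×4) is included at this height (perimeter 22.00 mm); the cube at (-3, 15) is absent (z outside [22.5, 37]); the cube at (11.5, 0) (footprint 16×13.5) is included at this height (perimeter 59.00 mm); Merging all regions: the 2 present regions are separate (no shared area or edge), so areas and boundary lengths simply add and each stays a separate island — boundary = 81.00 mm. So its perimeter = 81.00 mm. Layer 89 (z = 28.48): the cube is not intersected at this z (z outside [0, 22.5]); the cube at (-3, 15) (footprint 21×29.5) is included at this height (perimeter 101.00 mm); the cube at (11.5, 0) does not reach this height (z outside [13, 25.5]); Taking the union: only the 21×29.5 cube at (-3, 15) is present, so the union is just that shape — boundary = 101.00 mm. So its perimeter = 101.00 mm. Layer 89 is larger (101.00 vs 81.00 mm).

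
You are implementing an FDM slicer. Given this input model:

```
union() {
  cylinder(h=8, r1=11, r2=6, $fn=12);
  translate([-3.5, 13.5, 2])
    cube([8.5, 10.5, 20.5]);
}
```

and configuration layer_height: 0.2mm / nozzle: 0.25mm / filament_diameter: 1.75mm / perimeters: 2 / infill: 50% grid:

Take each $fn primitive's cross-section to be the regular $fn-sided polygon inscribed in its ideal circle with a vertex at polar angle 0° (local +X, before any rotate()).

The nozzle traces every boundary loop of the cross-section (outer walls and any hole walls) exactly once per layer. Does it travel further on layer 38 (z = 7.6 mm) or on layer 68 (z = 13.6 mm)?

layer 38 (z = 7.6 mm)

Layer 38 (z = 7.6): the cone contributes a regular 12-gon of circumradius 6.250 (interpolated between r1=11 and r2=6 at t=0.950) (perimeter = 2·12·6.250·sin(180°/12) = 38.82 mm); the cube at (-3.5, 13.5) (footprint 8.5×10.5) is included at this height (perimeter 38.00 mm); Taking the union: the 2 present regions are separate (no shared area or edge), so areas and boundary lengths simply add and each stays a separate island — boundary = 76.82 mm. So its perimeter = 76.82 mm. Layer 68 (z = 13.6): the cone is absent (z outside [0, 8]); the cube at (-3.5, 13.5) (footprint 8.5×10.5) is included at this height (perimeter 38.00 mm); Combining (union): only the 8.5×10.5 cube at (-3.5, 13.5) is present, so the union is just that shape — boundary = 38.00 mm. So its perimeter = 38.00 mm. Layer 38 is larger (76.82 vs 38.00 mm).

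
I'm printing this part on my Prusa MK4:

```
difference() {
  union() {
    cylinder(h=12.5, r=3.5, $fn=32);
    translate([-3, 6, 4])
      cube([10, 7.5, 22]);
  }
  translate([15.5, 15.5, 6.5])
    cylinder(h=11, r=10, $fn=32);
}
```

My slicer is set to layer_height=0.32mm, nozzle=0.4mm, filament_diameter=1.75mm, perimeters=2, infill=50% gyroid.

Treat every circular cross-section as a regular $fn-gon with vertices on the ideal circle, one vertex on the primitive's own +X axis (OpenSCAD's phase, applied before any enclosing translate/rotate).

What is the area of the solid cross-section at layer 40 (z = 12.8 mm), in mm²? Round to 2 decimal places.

At z = 12.8 mm: the cylinder does not reach this height (z outside [0, 12.5]); the 10×7.5 cube at (-3, 6) contributes its full rectangle (area 75.00 mm²); Taking the union: only the 10×7.5 cube at (-3, 6) is present, so the union is just that shape — area = 75.00 mm²; the cylinder at (15.5, 15.5): section is a regular 32-gon, circumradius r=10 (area = (32/2)·10.000²·sin(360°/32) = 312.14 mm²); Subtracting the remaining from the first: starting from the result so far (75.00 mm²), the r=10 cylinder at (15.5, 15.5) partially overlaps it — only the 2.37 mm² overlap (of its 312.14 mm²) is removed, clipping the outline — area = 72.63 mm². Overall, the cross-section is a single solid region. Net area = 72.63 mm².

72.63 mm²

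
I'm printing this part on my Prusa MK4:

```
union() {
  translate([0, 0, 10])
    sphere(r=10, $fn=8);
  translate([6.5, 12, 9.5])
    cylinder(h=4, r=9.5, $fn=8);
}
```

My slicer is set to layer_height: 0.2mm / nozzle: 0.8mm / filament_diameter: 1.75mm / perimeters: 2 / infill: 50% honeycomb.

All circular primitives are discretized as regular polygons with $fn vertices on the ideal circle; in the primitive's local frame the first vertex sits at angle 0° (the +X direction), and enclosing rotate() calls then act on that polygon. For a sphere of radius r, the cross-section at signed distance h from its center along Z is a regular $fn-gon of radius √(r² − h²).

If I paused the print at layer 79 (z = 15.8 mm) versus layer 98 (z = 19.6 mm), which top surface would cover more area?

Layer 79 (z = 15.8): the r=10 sphere slices to a regular 8-gon of circumradius 8.146 (√(r²−h²) with h=5.8 from center) (area = (8/2)·8.146²·sin(360°/8) = 187.69 mm²); the cylinder at (6.5, 12) does not reach this height (z outside [9.5, 13.5]); Merging all regions: only the r=10 sphere is present, so the union is just that shape — area = 187.69 mm². So its area = 187.69 mm². Layer 98 (z = 19.6): the r=10 sphere slices to a regular 8-gon of circumradius 2.800 (√(r²−h²) with h=9.6 from center) (area = (8/2)·2.800²·sin(360°/8) = 22.17 mm²); the cylinder at (6.5, 12) does not reach this height (z outside [9.5, 13.5]); Merging all regions: only the r=10 sphere is present, so the union is just that shape — area = 22.17 mm². So its area = 22.17 mm². Layer 79 is larger (187.69 vs 22.17 mm²).

layer 79 (z = 15.8 mm)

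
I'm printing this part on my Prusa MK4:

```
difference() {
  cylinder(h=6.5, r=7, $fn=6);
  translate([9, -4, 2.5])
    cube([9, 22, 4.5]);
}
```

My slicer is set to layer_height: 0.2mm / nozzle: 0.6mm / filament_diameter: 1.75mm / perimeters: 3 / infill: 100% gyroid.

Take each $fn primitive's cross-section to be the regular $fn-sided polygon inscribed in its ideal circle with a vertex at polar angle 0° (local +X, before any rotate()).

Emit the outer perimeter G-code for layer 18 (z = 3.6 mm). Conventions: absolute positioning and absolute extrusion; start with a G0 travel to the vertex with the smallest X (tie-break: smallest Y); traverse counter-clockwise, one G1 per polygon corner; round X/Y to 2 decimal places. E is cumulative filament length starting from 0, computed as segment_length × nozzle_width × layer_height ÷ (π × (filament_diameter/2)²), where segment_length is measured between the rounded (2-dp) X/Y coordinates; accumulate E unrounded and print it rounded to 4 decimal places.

At z = 3.6 mm: the r=7 cylinder gives a regular 6-gon of circumradius 7 (constant along its height); the cube at (9, -4) is present — its section is the full 9×22 rectangle; Taking the first minus the rest: starting from the r=7 cylinder, the 9×22 cube at (9, -4) misses the remaining region (no effect) — 1 connected region. The outline is a single polygon with 6 vertices. Extrusion per mm of travel: 0.6 × 0.2 / (π × 0.875²) = 0.049890. Accumulating E over each segment gives final E = 2.0950.

G0 X-7.00 Y0.00 Z3.60
G1 X-3.50 Y-6.06 E0.3491
G1 X3.50 Y-6.06 E0.6984
G1 X7.00 Y0.00 E1.0475
G1 X3.50 Y6.06 E1.3966
G1 X-3.50 Y6.06 E1.7459
G1 X-7.00 Y0.00 E2.0950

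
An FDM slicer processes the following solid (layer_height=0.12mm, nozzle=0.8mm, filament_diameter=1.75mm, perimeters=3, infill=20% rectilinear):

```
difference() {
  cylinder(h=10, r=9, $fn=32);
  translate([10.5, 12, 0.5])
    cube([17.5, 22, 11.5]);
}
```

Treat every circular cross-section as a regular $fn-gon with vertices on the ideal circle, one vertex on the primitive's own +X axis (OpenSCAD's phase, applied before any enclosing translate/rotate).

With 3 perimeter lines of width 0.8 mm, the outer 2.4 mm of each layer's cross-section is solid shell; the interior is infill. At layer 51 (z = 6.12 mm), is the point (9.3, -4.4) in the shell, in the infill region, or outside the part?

At z = 6.12 mm: the cylinder: section is a regular 32-gon, circumradius r=9; the cube at (10.5, 12) (footprint 17.5×22) is included at this height; Subtracting the remaining from the first: starting from the r=9 cylinder, the 17.5×22 cube at (10.5, 12) misses the remaining region (no effect) — 1 connected region. Overall, the cross-section is a single solid region. The nearest boundary edge runs (8.31, -3.44)→(7.48, -5.00); distance from the point to it = 1.32 mm. The point is not inside any of the regions above, so it lies outside the cross-section (1.32 mm from the nearest boundary).

outside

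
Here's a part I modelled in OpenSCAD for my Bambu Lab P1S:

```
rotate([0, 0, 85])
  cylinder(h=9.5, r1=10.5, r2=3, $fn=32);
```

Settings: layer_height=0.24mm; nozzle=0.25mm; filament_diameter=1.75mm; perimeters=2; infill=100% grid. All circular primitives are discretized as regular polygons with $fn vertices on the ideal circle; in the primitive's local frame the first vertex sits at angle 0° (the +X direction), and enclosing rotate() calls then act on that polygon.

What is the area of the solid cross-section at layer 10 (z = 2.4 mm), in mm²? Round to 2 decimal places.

At z = 2.4 mm: the cone (r1=10.5→r2=3) has section circumradius 8.605 here — a regular 32-gon (area = (32/2)·8.605²·sin(360°/32) = 231.14 mm²); (whole slice rotated 85° about Z — lengths, areas and connectivity unchanged). Overall, the cross-section is a single solid region. Net area = 231.14 mm².

231.14 mm²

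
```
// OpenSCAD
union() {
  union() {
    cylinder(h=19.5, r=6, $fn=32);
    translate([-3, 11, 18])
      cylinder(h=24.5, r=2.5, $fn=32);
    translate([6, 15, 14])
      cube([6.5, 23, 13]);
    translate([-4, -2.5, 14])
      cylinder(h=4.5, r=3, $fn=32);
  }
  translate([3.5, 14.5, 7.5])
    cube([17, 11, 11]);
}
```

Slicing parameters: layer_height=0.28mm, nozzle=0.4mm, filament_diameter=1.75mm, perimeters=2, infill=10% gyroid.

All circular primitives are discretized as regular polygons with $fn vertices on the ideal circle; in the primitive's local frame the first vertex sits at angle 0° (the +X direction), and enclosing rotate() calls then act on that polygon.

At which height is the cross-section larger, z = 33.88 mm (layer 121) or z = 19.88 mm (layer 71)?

Layer 121 (z = 33.88): the cylinder is not intersected at this z (z outside [0, 19.5]); the r=2.5 cylinder at (-3, 11) contributes a regular 32-gon of circumradius 2.5 (area = (32/2)·2.500²·sin(360°/32) = 19.51 mm²); the cube at (6, 15) does not reach this height (z outside [14, 27]); the cylinder at (-4, -2.5) is not intersected at this z (z outside [14, 18.5]); Combining (union): only the r=2.5 cylinder at (-3, 11) is present, so the union is just that shape — area = 19.51 mm²; the cube at (3.5, 14.5) is absent (z outside [7.5, 18.5]); Taking the union: only that combined region is present, so the union is just that shape — area = 19.51 mm². So its area = 19.51 mm². Layer 71 (z = 19.88): the cylinder does not reach this height (z outside [0, 19.5]); the r=2.5 cylinder at (-3, 11) gives a regular 32-gon of circumradius 2.5 (constant along its height) (area = (32/2)·2.500²·sin(360°/32) = 19.51 mm²); the cube at (6, 15) is present — its section is the full 6.5×23 rectangle (area 149.50 mm²); the cylinder at (-4, -2.5) is not intersected at this z (z outside [14, 18.5]); Taking the union: the 2 present regions are separate (no shared area or edge), so areas and boundary lengths simply add and each stays a separate island — area = 169.01 mm²; the cube at (3.5, 14.5) is absent (z outside [7.5, 18.5]); Taking the union: only that combined region is present, so the union is just that shape — area = 169.01 mm². So its area = 169.01 mm². Layer 71 is larger (169.01 vs 19.51 mm²).

layer 71 (z = 19.88 mm)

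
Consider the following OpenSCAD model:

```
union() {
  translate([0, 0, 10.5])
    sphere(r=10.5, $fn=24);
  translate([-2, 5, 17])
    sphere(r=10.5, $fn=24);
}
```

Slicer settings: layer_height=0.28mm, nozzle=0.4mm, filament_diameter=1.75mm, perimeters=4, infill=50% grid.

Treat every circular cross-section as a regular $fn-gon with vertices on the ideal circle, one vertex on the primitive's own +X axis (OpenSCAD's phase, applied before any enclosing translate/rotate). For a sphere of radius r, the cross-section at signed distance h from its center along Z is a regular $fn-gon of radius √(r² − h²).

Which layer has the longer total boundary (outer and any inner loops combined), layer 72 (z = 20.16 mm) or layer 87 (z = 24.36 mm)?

Layer 72 (z = 20.16): the sphere: section is a regular 24-gon, circumradius = √(r²−h²) = √(10.5²−9.66²) = 4.115 (perimeter = 2·24·4.115·sin(180°/24) = 25.78 mm); the r=10.5 sphere at (-2, 5) contributes a regular 24-gon of circumradius √(10.5²−3.16²) = 10.013 (perimeter = 2·24·10.013·sin(180°/24) = 62.74 mm); Taking the union: the r=10.5 sphere lies entirely inside the r=10.5 sphere at (-2, 5), so the union is just the r=10.5 sphere at (-2, 5) — boundary = 62.74 mm. So its perimeter = 62.74 mm. Layer 87 (z = 24.36): the sphere is not intersected at this z (|z−center|=13.860 > r=10.5); the r=10.5 sphere at (-2, 5) slices to a regular 24-gon of circumradius 7.489 (√(r²−h²) with h=7.36 from center) (perimeter = 2·24·7.489·sin(180°/24) = 46.92 mm); Combining (union): only the r=10.5 sphere at (-2, 5) is present, so the union is just that shape — boundary = 46.92 mm. So its perimeter = 46.92 mm. Layer 72 is larger (62.74 vs 46.92 mm).

layer 72 (z = 20.16 mm)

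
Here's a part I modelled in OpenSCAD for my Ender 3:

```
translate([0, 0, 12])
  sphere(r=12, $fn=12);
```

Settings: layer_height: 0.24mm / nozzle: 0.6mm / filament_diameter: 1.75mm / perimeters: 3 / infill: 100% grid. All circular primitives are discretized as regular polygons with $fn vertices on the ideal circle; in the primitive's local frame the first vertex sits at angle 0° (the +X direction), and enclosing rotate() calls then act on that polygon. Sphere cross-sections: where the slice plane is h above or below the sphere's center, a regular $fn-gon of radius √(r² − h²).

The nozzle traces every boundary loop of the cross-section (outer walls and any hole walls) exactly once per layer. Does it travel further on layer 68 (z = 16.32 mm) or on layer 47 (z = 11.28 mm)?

Layer 68 (z = 16.32): the r=12 sphere contributes a regular 12-gon of circumradius √(12²−4.32²) = 11.195 (perimeter = 2·12·11.195·sin(180°/12) = 69.54 mm). So its perimeter = 69.54 mm. Layer 47 (z = 11.28): the sphere: section is a regular 12-gon, circumradius = √(r²−h²) = √(12²−0.72²) = 11.978 (perimeter = 2·12·11.978·sin(180°/12) = 74.41 mm). So its perimeter = 74.41 mm. Layer 47 is larger (74.41 vs 69.54 mm).

layer 47 (z = 11.28 mm)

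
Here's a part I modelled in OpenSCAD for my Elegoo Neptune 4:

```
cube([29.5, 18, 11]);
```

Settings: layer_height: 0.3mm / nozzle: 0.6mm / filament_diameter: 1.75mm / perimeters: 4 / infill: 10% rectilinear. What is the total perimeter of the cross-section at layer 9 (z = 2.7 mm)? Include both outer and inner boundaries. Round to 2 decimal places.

95.00 mm

At z = 2.7 mm: the 29.5×18 cube contributes its full rectangle (perimeter 95.00 mm). Overall, the cross-section is a single solid region. Total boundary length (outer) = 95.00 mm.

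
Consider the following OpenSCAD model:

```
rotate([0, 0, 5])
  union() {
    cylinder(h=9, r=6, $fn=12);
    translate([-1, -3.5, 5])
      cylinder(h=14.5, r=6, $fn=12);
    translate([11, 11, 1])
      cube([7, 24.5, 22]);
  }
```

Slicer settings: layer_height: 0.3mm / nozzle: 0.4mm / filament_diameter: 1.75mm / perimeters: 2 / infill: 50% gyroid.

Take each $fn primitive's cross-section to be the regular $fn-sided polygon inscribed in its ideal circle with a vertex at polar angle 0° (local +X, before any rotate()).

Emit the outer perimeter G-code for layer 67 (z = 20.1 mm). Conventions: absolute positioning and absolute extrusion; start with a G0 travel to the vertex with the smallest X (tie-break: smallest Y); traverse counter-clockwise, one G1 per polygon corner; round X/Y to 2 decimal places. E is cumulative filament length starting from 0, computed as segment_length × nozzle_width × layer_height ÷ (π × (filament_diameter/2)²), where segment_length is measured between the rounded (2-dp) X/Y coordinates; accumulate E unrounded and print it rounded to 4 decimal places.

G0 X7.86 Y36.32 Z20.10
G1 X10.00 Y11.92 E1.2220
G1 X16.97 Y12.53 E1.5711
G1 X14.84 Y36.93 E2.7930
G1 X7.86 Y36.32 E3.1426

At z = 20.1 mm: the cylinder does not reach this height (z outside [0, 9]); the cylinder at (-1, -3.5) is not intersected at this z (z outside [5, 19.5]); the cube at (11, 11) (footprint 7×24.5) is included at this height; Merging all regions: only the 7×24.5 cube at (11, 11) is present, so the union is just that shape — 1 connected region; (whole slice rotated 5° about Z — lengths, areas and connectivity unchanged). The outline is a single polygon with 4 vertices. Extrusion per mm of travel: 0.4 × 0.3 / (π × 0.875²) = 0.049890. Accumulating E over each segment gives final E = 3.1426.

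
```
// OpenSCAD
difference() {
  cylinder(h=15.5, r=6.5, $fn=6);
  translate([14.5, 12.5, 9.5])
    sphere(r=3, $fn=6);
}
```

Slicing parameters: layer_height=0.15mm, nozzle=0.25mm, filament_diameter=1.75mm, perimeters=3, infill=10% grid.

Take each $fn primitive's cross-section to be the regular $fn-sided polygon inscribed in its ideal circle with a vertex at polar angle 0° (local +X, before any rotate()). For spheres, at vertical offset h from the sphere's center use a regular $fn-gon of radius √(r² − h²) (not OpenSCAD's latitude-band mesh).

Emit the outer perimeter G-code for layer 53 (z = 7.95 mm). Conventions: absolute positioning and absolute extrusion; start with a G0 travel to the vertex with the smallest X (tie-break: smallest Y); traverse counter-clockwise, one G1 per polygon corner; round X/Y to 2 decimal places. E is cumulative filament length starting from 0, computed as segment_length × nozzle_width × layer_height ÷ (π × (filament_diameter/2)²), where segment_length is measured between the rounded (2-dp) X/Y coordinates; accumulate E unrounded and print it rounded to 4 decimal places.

At z = 7.95 mm: the r=6.5 cylinder gives a regular 6-gon of circumradius 6.5 (constant along its height); the r=3 sphere at (14.5, 12.5) contributes a regular 6-gon of circumradius √(3²−1.55²) = 2.569; Taking the first minus the rest: starting from the r=6.5 cylinder, the r=3 sphere at (14.5, 12.5) misses the remaining region (no effect) — 1 connected region. The outline is a single polygon with 6 vertices. Extrusion per mm of travel: 0.25 × 0.15 / (π × 0.875²) = 0.015591. Accumulating E over each segment gives final E = 0.6081.

G0 X-6.50 Y0.00 Z7.95
G1 X-3.25 Y-5.63 E0.1014
G1 X3.25 Y-5.63 E0.2027
G1 X6.50 Y0.00 E0.3040
G1 X3.25 Y5.63 E0.4054
G1 X-3.25 Y5.63 E0.5067
G1 X-6.50 Y0.00 E0.6081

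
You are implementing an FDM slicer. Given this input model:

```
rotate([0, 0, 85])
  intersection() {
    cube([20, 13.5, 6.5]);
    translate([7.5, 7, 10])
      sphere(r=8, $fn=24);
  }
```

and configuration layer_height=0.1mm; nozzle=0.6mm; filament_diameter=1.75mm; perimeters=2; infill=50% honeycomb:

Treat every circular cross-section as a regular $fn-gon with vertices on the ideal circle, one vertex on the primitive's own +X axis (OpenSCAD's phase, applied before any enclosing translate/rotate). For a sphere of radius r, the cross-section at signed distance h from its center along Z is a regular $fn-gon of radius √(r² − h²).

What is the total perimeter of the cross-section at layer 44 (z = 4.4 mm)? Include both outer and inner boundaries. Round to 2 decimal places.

35.79 mm

At z = 4.4 mm: the cube (footprint 20×13.5) is included at this height (perimeter 67.00 mm); the sphere at (7.5, 7): section is a regular 24-gon, circumradius = √(r²−h²) = √(8²−5.6²) = 5.713 (perimeter = 2·24·5.713·sin(180°/24) = 35.79 mm); After intersecting: the r=8 sphere at (7.5, 7) lies inside the 20×13.5 cube, so the common part is the r=8 sphere at (7.5, 7) itself — boundary = 35.79 mm; (whole slice rotated 85° about Z — lengths, areas and connectivity unchanged). Overall, the cross-section is a single solid region. Total boundary length (outer) = 35.79 mm.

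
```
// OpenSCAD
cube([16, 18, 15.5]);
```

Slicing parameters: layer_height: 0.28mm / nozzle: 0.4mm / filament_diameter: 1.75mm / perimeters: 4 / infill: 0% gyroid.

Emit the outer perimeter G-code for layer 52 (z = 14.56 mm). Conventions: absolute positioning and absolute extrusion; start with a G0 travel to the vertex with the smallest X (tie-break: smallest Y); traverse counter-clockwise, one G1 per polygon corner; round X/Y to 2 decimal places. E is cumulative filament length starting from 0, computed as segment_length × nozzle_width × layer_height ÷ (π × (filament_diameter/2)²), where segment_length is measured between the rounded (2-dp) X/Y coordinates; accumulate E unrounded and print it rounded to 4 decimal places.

At z = 14.56 mm: the cube (footprint 16×18) is included at this height. The outline is a single polygon with 4 vertices. Extrusion per mm of travel: 0.4 × 0.28 / (π × 0.875²) = 0.046564. Accumulating E over each segment gives final E = 3.1664.

G0 X0.00 Y0.00 Z14.56
G1 X16.00 Y0.00 E0.7450
G1 X16.00 Y18.00 E1.5832
G1 X0.00 Y18.00 E2.3282
G1 X0.00 Y0.00 E3.1664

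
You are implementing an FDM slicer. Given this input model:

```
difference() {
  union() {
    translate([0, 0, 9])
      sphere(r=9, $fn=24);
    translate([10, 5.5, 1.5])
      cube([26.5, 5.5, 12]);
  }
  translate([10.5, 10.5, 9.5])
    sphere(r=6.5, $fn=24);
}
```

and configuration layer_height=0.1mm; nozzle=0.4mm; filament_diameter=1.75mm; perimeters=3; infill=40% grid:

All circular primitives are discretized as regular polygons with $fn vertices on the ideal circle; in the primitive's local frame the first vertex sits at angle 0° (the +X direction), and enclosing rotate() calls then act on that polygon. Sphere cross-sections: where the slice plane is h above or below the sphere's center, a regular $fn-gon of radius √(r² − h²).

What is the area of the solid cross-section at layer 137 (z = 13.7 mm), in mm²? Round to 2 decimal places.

182.96 mm²

At z = 13.7 mm: the r=9 sphere slices to a regular 24-gon of circumradius 7.675 (√(r²−h²) with h=4.7 from center) (area = (24/2)·7.675²·sin(360°/24) = 182.96 mm²); the cube at (10, 5.5) does not reach this height (z outside [1.5, 13.5]); Combining (union): only the r=9 sphere is present, so the union is just that shape — area = 182.96 mm²; the sphere at (10.5, 10.5): section is a regular 24-gon, circumradius = √(r²−h²) = √(6.5²−4.2²) = 4.961 (area = (24/2)·4.961²·sin(360°/24) = 76.43 mm²); After the difference (first − rest): starting from that combined region (182.96 mm²), the r=6.5 sphere at (10.5, 10.5) misses the remaining region (no effect) — area = 182.96 mm². Overall, the cross-section is a single solid region. Net area = 182.96 mm².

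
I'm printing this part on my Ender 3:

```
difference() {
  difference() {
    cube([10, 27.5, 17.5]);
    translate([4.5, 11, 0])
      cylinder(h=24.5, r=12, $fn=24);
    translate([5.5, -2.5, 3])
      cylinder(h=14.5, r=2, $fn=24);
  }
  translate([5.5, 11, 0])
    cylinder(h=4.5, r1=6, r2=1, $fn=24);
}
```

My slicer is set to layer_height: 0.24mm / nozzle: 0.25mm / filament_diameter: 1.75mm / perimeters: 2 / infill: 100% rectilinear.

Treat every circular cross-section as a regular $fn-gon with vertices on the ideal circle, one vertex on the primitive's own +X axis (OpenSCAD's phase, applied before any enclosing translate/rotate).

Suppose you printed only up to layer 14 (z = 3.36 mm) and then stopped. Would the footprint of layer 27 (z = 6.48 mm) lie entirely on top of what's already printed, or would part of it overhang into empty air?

Compare the two slices. At z = 3.36: the cube is present — its section is the full 10×27.5 rectangle (area 275.00 mm²); the r=12 cylinder at (4.5, 11) gives a regular 24-gon of circumradius 12 (constant along its height) (area = (24/2)·12.000²·sin(360°/24) = 447.24 mm²); the cylinder at (5.5, -2.5): section is a regular 24-gon, circumradius r=2 (area = (24/2)·2.000²·sin(360°/24) = 12.42 mm²); Subtracting the remaining from the first: starting from the 10×27.5 cube (275.00 mm²), the r=12 cylinder at (4.5, 11) partially overlaps it — only the 225.40 mm² overlap (of its 447.24 mm²) is removed, clipping the outline; the r=2 cylinder at (5.5, -2.5) misses the remaining region (no effect) — area = 49.60 mm²; the cone at (5.5, 11): at t=0.747 of its height the radius interpolates to r₁+(r₂−r₁)t = 2.267, giving a regular 24-gon of that circumradius (area = (24/2)·2.267²·sin(360°/24) = 15.96 mm²); Taking the first minus the rest: starting from the result so far (49.60 mm²), the cone at (5.5, 11) misses the remaining region (no effect) — area = 49.60 mm². At z = 6.48: the cube (footprint 10×27.5) is included at this height (area 275.00 mm²); the r=12 cylinder at (4.5, 11) gives a regular 24-gon of circumradius 12 (constant along its height) (area = (24/2)·12.000²·sin(360°/24) = 447.24 mm²); the r=2 cylinder at (5.5, -2.5) gives a regular 24-gon of circumradius 2 (constant along its height) (area = (24/2)·2.000²·sin(360°/24) = 12.42 mm²); After the difference (first − rest): starting from the 10×27.5 cube (275.00 mm²), the r=12 cylinder at (4.5, 11) partially overlaps it — only the 225.40 mm² overlap (of its 447.24 mm²) is removed, clipping the outline; the r=2 cylinder at (5.5, -2.5) misses the remaining region (no effect) — area = 49.60 mm²; the cone at (5.5, 11) does not reach this height (z outside [0, 4.5]); Taking the first minus the rest: none of the subtracted shapes is present at this height, so the result so far is unchanged — area = 49.60 mm². Checking containment: the cross-section at z = 6.48 is a subset of the cross-section at z = 3.36.

entirely on top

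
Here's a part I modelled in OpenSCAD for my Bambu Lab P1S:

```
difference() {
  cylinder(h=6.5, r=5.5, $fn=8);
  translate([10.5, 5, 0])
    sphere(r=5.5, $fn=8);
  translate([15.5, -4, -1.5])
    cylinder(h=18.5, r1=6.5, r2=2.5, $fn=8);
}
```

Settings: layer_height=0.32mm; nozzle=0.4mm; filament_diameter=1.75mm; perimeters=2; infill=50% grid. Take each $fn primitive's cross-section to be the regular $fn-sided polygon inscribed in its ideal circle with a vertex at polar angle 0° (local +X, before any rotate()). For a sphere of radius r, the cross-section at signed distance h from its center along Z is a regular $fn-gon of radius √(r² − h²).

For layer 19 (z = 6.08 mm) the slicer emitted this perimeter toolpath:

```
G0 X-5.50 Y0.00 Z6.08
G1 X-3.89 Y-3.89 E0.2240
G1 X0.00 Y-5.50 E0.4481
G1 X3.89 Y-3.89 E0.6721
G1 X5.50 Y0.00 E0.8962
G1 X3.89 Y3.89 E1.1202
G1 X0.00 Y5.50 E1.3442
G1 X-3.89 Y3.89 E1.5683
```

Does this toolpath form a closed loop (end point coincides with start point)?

Start point (G0): (-5.50, 0.00). End point (last G1): the path does not return to the start — open.

no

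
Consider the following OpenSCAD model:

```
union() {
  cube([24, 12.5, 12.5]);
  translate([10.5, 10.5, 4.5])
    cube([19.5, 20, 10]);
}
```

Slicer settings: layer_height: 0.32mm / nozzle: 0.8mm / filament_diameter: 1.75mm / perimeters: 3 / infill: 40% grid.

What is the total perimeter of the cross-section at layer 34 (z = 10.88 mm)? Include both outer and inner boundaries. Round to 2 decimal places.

At z = 10.88 mm: the 24×12.5 cube contributes its full rectangle (perimeter 73.00 mm); the 19.5×20 cube at (10.5, 10.5) contributes its full rectangle (perimeter 79.00 mm); Merging all regions: the regions partially overlap (shared area 27.00 mm²), so the edge portions inside another operand are dropped and the merged outline is re-measured after clipping — boundary = 121.00 mm. Overall, the cross-section is a single solid region. Total boundary length (outer) = 121.00 mm.

121.00 mm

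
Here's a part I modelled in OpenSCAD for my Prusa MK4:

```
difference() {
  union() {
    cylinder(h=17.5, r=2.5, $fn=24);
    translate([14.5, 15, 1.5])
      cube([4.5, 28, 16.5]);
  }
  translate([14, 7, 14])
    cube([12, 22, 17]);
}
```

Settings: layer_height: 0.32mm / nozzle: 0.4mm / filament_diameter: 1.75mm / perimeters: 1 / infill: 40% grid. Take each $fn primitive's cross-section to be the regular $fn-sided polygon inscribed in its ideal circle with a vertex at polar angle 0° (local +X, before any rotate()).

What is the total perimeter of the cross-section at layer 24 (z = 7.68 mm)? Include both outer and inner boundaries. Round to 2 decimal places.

At z = 7.68 mm: the cylinder: section is a regular 24-gon, circumradius r=2.5 (perimeter = 2·24·2.500·sin(180°/24) = 15.66 mm); the 4.5×28 cube at (14.5, 15) contributes its full rectangle (perimeter 65.00 mm); Taking the union: the 2 present regions are separate (no shared area or edge), so areas and boundary lengths simply add and each stays a separate island — boundary = 80.66 mm; the cube at (14, 7) is not intersected at this z (z outside [14, 31]); Taking the first minus the rest: none of the subtracted shapes is present at this height, so that combined region is unchanged — boundary = 80.66 mm. Overall, the cross-section has 2 separate islands. Total boundary length (outer) = 80.66 mm.

80.66 mm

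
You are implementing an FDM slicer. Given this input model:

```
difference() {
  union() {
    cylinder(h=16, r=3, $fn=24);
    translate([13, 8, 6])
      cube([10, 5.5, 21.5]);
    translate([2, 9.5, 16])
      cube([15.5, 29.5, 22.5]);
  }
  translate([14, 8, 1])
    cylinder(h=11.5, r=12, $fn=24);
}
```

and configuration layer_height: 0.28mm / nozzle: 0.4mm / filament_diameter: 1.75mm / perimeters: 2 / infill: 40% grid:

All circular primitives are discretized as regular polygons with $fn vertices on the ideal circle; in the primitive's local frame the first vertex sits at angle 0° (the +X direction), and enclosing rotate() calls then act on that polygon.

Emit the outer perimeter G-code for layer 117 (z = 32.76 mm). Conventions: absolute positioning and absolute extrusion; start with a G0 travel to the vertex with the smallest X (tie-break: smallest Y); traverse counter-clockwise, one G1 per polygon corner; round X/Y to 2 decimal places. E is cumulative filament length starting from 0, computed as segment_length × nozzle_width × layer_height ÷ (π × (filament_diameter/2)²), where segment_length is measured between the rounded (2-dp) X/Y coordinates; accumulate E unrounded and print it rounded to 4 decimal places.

At z = 32.76 mm: the cylinder is absent (z outside [0, 16]); the cube at (13, 8) is absent (z outside [6, 27.5]); the cube at (2, 9.5) (footprint 15.5×29.5) is included at this height; Combining (union): only the 15.5×29.5 cube at (2, 9.5) is present, so the union is just that shape — 1 connected region; the cylinder at (14, 8) is absent (z outside [1, 12.5]); Taking the first minus the rest: none of the subtracted shapes is present at this height, so the result so far is unchanged — 1 connected region. The outline is a single polygon with 4 vertices. Extrusion per mm of travel: 0.4 × 0.28 / (π × 0.875²) = 0.046564. Accumulating E over each segment gives final E = 4.1908.

G0 X2.00 Y9.50 Z32.76
G1 X17.50 Y9.50 E0.7217
G1 X17.50 Y39.00 E2.0954
G1 X2.00 Y39.00 E2.8171
G1 X2.00 Y9.50 E4.1908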